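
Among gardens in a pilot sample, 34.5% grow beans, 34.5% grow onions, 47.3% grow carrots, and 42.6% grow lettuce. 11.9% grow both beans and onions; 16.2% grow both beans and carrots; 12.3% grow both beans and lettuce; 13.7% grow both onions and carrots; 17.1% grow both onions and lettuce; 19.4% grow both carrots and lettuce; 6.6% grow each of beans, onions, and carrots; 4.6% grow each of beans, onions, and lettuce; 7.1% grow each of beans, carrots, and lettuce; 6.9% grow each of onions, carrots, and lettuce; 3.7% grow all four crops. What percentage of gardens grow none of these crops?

By inclusion-exclusion,
P(union) = 34.5 + 34.5 + 47.3 + 42.6 − 11.9 − 16.2 − 12.3 − 13.7 − 17.1 − 19.4 + 6.6 + 4.6 + 7.1 + 6.9 − 3.7 = 89.8%
P(none) = 100% − 89.8% = 10.2%

10.2%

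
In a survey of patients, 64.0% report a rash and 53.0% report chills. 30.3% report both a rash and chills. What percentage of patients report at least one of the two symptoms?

86.7%

Apply inclusion-exclusion:
P(≥1) = 64.0 + 53.0 − 30.3 = 86.7%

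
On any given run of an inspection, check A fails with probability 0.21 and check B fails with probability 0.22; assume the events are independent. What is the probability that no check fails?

P(none) = (1 − 0.21) × (1 − 0.22) = 0.79 × 0.78 = 0.6162

0.6162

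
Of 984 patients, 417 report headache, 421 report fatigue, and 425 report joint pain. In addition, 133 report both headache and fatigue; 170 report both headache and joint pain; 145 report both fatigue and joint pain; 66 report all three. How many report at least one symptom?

881

Apply inclusion-exclusion:
|union| = 417 + 421 + 425 − 133 − 170 − 145 + 66 = 881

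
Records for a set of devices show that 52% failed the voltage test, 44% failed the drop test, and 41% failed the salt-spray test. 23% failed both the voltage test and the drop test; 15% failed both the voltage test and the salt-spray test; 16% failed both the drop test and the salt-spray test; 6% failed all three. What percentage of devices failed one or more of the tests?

89%

P(union) = 52 + 44 + 41 − 23 − 15 − 16 + 6 = 89%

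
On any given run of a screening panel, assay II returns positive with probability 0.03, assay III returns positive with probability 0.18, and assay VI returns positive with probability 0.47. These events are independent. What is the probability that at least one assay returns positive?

0.578438

P(none) = (1 − 0.03) × (1 − 0.18) × (1 − 0.47) = 0.97 × 0.82 × 0.53 = 0.421562
P(at least one) = 1 − 0.421562 = 0.578438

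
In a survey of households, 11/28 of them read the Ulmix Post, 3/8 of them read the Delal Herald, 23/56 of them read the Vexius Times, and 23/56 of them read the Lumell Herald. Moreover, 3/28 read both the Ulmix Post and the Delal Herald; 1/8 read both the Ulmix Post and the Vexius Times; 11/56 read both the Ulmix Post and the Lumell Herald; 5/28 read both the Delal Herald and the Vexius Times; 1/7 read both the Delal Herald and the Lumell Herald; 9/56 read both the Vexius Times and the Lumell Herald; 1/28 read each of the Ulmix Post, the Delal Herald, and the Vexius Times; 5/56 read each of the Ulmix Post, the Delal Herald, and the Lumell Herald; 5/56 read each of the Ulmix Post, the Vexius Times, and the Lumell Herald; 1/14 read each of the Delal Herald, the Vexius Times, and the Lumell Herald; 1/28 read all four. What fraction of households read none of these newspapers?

1/14

P(≥1) = 11/28 + 3/8 + 23/56 + 23/56 − 3/28 − 1/8 − 11/56 − 5/28 − 1/7 − 9/56 + 1/28 + 5/56 + 5/56 + 1/14 − 1/28 = 13/14
P(none) = 1 − 13/14 = 1/14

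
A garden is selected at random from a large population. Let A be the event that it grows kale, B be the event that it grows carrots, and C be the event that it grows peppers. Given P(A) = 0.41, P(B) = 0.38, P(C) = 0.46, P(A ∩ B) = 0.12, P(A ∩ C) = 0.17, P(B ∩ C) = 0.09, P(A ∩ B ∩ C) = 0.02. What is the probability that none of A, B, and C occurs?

P(A ∪ B ∪ C) = 0.41 + 0.38 + 0.46 − 0.12 − 0.17 − 0.09 + 0.02 = 0.89
P(none) = 1 − 0.89 = 0.11

0.11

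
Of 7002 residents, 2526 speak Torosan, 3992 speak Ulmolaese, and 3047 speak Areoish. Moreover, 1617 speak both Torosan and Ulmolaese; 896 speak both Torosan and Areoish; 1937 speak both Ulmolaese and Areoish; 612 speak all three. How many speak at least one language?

By inclusion-exclusion,
N(≥1) = 2526 + 3992 + 3047 − 1617 − 896 − 1937 + 612 = 5727

5727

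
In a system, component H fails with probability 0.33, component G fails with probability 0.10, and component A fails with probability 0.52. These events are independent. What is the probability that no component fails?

0.28944

P(none) = (1 − 0.33) × (1 − 0.10) × (1 − 0.52) = 0.67 × 0.90 × 0.48 = 0.28944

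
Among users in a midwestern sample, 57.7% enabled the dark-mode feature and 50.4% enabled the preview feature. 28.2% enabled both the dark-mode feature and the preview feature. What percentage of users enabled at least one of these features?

79.9%

P(at least one) = 57.7 + 50.4 − 28.2 = 79.9%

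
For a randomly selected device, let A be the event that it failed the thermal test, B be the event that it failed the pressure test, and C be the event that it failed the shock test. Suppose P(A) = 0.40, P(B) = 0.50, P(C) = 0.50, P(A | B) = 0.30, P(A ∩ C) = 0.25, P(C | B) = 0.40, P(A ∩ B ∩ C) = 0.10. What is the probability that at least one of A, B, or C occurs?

0.90

P(A ∩ B) = P(B)·P(A|B) = 0.50 × 0.30 = 0.15
P(B ∩ C) = P(B)·P(C|B) = 0.50 × 0.40 = 0.20
Inclusion–exclusion gives
P(A ∪ B ∪ C) = 0.40 + 0.50 + 0.50 − 0.15 − 0.25 − 0.20 + 0.10 = 0.90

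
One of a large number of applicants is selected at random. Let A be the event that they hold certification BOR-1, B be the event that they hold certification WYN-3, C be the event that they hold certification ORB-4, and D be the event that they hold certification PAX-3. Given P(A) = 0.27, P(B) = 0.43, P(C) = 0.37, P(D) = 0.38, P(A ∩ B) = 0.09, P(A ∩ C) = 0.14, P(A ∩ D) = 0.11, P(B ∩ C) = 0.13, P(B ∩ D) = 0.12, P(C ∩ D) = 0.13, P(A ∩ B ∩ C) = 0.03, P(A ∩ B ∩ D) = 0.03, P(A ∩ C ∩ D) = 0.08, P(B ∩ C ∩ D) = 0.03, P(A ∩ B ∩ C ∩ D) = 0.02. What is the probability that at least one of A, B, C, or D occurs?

0.88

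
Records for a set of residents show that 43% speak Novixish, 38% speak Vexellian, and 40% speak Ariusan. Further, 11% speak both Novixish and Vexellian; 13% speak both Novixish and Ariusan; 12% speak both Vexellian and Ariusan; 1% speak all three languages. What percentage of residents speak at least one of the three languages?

86%

P(at least one) = 43 + 38 + 40 − 11 − 13 − 12 + 1 = 86%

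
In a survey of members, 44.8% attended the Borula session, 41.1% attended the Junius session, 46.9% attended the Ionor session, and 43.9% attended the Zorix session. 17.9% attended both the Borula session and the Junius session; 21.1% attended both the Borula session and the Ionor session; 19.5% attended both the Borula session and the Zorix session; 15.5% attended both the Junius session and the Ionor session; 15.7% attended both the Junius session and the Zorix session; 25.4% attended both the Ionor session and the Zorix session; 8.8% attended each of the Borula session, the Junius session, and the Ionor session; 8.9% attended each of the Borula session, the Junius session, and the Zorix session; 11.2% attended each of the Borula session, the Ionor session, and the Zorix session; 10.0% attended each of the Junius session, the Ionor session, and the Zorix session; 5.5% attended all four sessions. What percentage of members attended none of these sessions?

5.0%

Inclusion–exclusion gives
P(union) = 44.8 + 41.1 + 46.9 + 43.9 − 17.9 − 21.1 − 19.5 − 15.5 − 15.7 − 25.4 + 8.8 + 8.9 + 11.2 + 10.0 − 5.5 = 95.0%
P(none) = 100% − 95.0% = 5.0%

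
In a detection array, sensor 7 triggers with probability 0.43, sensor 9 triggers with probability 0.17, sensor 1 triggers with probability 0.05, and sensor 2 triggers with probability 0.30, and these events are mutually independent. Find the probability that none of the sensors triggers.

0.3146115

P(none) = (1 − 0.43) × (1 − 0.17) × (1 − 0.05) × (1 − 0.30) = 0.57 × 0.83 × 0.95 × 0.70 = 0.3146115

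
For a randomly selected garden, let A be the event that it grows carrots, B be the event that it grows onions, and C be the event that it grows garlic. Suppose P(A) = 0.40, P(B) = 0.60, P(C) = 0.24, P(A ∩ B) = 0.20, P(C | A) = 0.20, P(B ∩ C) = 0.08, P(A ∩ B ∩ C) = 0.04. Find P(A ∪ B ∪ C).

0.92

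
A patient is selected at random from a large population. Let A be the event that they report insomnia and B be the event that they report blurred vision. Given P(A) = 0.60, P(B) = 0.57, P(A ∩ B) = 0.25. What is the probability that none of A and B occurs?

P(A ∪ B) = 0.60 + 0.57 − 0.25 = 0.92
P(none) = 1 − 0.92 = 0.08

0.08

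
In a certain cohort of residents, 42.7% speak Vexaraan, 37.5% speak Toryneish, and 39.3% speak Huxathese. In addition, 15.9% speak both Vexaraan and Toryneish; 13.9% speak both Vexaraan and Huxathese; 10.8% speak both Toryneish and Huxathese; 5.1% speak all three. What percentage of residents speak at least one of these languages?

By inclusion-exclusion,
P(at least one) = 42.7 + 37.5 + 39.3 − 15.9 − 13.9 − 10.8 + 5.1 = 84.0%

84.0%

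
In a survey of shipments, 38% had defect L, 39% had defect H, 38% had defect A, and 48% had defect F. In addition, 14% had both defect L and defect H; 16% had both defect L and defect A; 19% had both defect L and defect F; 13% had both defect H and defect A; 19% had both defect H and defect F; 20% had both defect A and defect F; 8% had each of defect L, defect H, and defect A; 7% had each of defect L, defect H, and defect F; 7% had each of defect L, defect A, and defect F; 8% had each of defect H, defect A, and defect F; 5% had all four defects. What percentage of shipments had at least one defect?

87%

By inclusion–exclusion:
P(union) = 38 + 39 + 38 + 48 − 14 − 16 − 19 − 13 − 19 − 20 + 8 + 7 + 7 + 8 − 5 = 87%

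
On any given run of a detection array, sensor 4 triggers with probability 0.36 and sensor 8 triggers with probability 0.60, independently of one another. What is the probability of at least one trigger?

P(none) = (1 − 0.36) × (1 − 0.60) = 0.64 × 0.40 = 0.256
P(at least one) = 1 − 0.256 = 0.744

0.744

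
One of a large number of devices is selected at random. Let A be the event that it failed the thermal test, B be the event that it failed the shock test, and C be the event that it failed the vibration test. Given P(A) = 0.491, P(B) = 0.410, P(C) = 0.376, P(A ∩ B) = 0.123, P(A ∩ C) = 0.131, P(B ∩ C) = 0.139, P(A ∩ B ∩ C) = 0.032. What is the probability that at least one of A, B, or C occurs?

0.916

Apply inclusion-exclusion:
P(A ∪ B ∪ C) = 0.491 + 0.410 + 0.376 − 0.123 − 0.131 − 0.139 + 0.032 = 0.916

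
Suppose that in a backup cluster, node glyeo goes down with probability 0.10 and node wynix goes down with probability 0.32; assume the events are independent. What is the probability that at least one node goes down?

P(none) = (1 − 0.10) × (1 − 0.32) = 0.90 × 0.68 = 0.612
P(at least one) = 1 − 0.612 = 0.388

0.388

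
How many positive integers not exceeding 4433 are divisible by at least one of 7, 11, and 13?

⌊4433/7⌋ + ⌊4433/11⌋ + ⌊4433/13⌋ − ⌊4433/77⌋ − ⌊4433/91⌋ − ⌊4433/143⌋ + ⌊4433/1001⌋ = 633 + 403 + 341 − 57 − 48 − 31 + 4 = 1245

1245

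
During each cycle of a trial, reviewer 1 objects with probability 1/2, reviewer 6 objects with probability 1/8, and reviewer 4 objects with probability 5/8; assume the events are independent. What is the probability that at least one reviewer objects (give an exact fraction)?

Independence gives P(none) = ∏(1 − pᵢ).
P(none) = (1 − 1/2) × (1 − 1/8) × (1 − 5/8) = 1/2 × 7/8 × 3/8 = 21/128
P(at least one) = 1 − 21/128 = 107/128

107/128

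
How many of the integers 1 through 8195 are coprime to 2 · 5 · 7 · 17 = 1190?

Inclusion–exclusion gives
⌊8195/2⌋ + ⌊8195/5⌋ + ⌊8195/7⌋ + ⌊8195/17⌋ − ⌊8195/10⌋ − ⌊8195/14⌋ − ⌊8195/34⌋ − ⌊8195/35⌋ − ⌊8195/85⌋ − ⌊8195/119⌋ + ⌊8195/70⌋ + ⌊8195/170⌋ + ⌊8195/238⌋ + ⌊8195/595⌋ − ⌊8195/1190⌋ = 4097 + 1639 + 1170 + 482 − 819 − 585 − 241 − 234 − 96 − 68 + 117 + 48 + 34 + 13 − 6 = 5551
8195 − 5551 = 2644

2644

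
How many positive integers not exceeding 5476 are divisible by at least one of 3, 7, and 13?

Inclusion–exclusion gives
1825 + 782 + 421 − 260 − 140 − 60 + 20 = 2588

2588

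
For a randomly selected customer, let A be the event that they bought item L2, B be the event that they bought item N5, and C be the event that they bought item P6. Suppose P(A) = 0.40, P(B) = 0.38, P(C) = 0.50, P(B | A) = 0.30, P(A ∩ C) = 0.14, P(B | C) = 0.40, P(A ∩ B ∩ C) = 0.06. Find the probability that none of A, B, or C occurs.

P(A ∩ B) = P(A)·P(B|A) = 0.40 × 0.30 = 0.12
P(B ∩ C) = P(C)·P(B|C) = 0.50 × 0.40 = 0.20
By inclusion–exclusion:
P(A ∪ B ∪ C) = 0.40 + 0.38 + 0.50 − 0.12 − 0.14 − 0.20 + 0.06 = 0.88
P(none) = 1 − 0.88 = 0.12

0.12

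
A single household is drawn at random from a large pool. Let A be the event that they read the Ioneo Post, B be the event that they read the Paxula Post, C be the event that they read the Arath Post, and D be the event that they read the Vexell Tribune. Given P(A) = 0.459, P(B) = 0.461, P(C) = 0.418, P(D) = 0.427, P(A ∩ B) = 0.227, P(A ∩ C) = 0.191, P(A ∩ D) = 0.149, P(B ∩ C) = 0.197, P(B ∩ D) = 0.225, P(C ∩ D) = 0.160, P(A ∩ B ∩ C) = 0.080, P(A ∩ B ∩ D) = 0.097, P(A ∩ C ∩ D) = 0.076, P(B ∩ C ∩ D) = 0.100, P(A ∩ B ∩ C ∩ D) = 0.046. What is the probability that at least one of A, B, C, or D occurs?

Using inclusion–exclusion:
P(A ∪ B ∪ C ∪ D) = 0.459 + 0.461 + 0.418 + 0.427 − 0.227 − 0.191 − 0.149 − 0.197 − 0.225 − 0.160 + 0.080 + 0.097 + 0.076 + 0.100 − 0.046 = 0.923

0.923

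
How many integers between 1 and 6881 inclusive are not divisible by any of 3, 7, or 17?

3700

By inclusion–exclusion:
floor(6881/3) + floor(6881/7) + floor(6881/17) − floor(6881/21) − floor(6881/51) − floor(6881/119) + floor(6881/357) = 2293 + 983 + 404 − 327 − 134 − 57 + 19 = 3181
6881 − 3181 = 3700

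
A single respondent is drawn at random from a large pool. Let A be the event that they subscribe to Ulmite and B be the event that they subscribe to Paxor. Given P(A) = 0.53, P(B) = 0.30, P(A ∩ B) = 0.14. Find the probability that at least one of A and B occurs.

0.69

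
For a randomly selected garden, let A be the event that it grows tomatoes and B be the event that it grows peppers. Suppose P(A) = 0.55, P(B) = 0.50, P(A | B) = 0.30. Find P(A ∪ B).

0.90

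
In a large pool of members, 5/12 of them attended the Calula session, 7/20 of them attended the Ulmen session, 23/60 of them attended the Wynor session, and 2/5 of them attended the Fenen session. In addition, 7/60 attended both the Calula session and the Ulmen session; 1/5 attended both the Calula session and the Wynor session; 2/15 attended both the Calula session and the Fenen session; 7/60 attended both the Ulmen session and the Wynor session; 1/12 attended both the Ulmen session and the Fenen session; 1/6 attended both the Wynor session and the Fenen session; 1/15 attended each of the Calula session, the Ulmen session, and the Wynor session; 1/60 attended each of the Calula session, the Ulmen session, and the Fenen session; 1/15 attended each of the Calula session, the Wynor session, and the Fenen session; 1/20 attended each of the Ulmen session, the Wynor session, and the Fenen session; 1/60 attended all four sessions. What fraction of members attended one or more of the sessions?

11/12

P(union) = 5/12 + 7/20 + 23/60 + 2/5 − 7/60 − 1/5 − 2/15 − 7/60 − 1/12 − 1/6 + 1/15 + 1/60 + 1/15 + 1/20 − 1/60 = 11/12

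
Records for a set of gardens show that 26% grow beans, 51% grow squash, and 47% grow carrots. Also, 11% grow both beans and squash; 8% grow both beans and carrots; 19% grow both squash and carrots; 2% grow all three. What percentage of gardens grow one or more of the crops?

88%

By inclusion-exclusion,
P(≥1) = 26 + 51 + 47 − 11 − 8 − 19 + 2 = 88%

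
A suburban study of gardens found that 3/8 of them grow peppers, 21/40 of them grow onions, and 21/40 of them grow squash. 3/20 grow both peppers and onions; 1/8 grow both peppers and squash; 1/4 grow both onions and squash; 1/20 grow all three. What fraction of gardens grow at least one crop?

19/20

P(at least one) = 3/8 + 21/40 + 21/40 − 3/20 − 1/8 − 1/4 + 1/20 = 19/20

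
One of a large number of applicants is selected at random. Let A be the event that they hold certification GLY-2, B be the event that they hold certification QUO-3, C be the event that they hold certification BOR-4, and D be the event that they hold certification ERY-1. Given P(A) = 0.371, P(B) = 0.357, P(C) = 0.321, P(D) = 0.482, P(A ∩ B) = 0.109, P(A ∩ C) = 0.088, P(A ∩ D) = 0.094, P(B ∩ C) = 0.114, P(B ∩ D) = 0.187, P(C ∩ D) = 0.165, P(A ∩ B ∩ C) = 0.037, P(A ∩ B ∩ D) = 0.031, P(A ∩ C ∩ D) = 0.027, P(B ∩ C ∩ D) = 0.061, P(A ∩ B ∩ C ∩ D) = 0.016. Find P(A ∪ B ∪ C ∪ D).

0.914

P(A ∪ B ∪ C ∪ D) = 0.371 + 0.357 + 0.321 + 0.482 − 0.109 − 0.088 − 0.094 − 0.114 − 0.187 − 0.165 + 0.037 + 0.031 + 0.027 + 0.061 − 0.016 = 0.914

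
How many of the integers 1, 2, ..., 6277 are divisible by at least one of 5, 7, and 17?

2226

By inclusion–exclusion:
⌊6277/5⌋ + ⌊6277/7⌋ + ⌊6277/17⌋ − ⌊6277/35⌋ − ⌊6277/85⌋ − ⌊6277/119⌋ + ⌊6277/595⌋ = 1255 + 896 + 369 − 179 − 73 − 52 + 10 = 2226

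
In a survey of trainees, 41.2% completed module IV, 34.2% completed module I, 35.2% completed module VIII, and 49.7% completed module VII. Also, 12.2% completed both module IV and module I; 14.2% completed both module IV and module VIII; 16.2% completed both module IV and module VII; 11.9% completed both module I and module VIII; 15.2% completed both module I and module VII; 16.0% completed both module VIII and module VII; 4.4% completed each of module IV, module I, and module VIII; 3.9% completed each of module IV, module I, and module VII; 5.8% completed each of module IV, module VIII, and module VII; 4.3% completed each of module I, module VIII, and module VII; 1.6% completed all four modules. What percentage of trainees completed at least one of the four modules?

P(at least one) = 41.2 + 34.2 + 35.2 + 49.7 − 12.2 − 14.2 − 16.2 − 11.9 − 15.2 − 16.0 + 4.4 + 3.9 + 5.8 + 4.3 − 1.6 = 91.4%

91.4%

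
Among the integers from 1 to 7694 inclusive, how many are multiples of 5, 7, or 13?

Apply inclusion-exclusion:
1538 + 1099 + 591 − 219 − 118 − 84 + 16 = 2823

2823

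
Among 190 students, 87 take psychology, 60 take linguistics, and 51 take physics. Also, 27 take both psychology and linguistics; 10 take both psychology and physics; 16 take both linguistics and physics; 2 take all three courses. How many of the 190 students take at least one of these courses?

Apply inclusion-exclusion:
|at least one| = 87 + 60 + 51 − 27 − 10 − 16 + 2 = 147

147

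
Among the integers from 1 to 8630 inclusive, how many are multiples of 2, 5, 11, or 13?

5734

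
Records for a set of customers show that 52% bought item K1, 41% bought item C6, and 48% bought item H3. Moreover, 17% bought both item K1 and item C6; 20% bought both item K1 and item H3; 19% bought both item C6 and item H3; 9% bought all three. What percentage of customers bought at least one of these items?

94%

P(at least one) = 52 + 41 + 48 − 17 − 20 − 19 + 9 = 94%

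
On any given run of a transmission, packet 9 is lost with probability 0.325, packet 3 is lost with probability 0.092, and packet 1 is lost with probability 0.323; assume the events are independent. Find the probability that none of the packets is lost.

P(none) = (1 − 0.325) × (1 − 0.092) × (1 − 0.323) = 0.675 × 0.908 × 0.677 = 0.4149333

0.4149333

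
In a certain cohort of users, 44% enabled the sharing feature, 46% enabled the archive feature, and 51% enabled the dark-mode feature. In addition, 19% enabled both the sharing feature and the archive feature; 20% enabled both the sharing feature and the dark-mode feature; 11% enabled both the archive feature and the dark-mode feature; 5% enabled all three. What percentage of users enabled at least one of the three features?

96%

Using inclusion–exclusion:
P(at least one) = 44 + 46 + 51 − 19 − 20 − 11 + 5 = 96%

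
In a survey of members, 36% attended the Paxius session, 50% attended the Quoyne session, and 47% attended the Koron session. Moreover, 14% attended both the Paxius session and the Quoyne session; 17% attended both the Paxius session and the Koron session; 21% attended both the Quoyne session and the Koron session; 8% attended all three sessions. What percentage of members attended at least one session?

89%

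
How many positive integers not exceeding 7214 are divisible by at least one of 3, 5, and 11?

By inclusion-exclusion,
floor(7214/3) + floor(7214/5) + floor(7214/11) − floor(7214/15) − floor(7214/33) − floor(7214/55) + floor(7214/165) = 2404 + 1442 + 655 − 480 − 218 − 131 + 43 = 3715

3715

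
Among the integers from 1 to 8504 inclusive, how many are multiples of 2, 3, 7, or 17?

floor(8504/2) + floor(8504/3) + floor(8504/7) + floor(8504/17) − floor(8504/6) − floor(8504/14) − floor(8504/34) − floor(8504/21) − floor(8504/51) − floor(8504/119) + floor(8504/42) + floor(8504/102) + floor(8504/238) + floor(8504/357) − floor(8504/714) = 4252 + 2834 + 1214 + 500 − 1417 − 607 − 250 − 404 − 166 − 71 + 202 + 83 + 35 + 23 − 11 = 6217

6217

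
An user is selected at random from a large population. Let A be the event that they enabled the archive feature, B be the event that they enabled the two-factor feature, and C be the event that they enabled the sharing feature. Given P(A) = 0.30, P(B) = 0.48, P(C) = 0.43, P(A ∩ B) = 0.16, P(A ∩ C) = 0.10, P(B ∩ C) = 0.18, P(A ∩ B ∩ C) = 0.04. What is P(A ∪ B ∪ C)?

Inclusion–exclusion gives
P(A ∪ B ∪ C) = 0.30 + 0.48 + 0.43 − 0.16 − 0.10 − 0.18 + 0.04 = 0.81

0.81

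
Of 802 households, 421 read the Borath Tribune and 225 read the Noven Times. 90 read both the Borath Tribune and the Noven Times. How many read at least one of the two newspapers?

556

By inclusion–exclusion:
N(≥1) = 421 + 225 − 90 = 556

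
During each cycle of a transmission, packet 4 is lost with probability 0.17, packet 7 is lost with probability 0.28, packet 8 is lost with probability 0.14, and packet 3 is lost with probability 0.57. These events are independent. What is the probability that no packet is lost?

0.22099248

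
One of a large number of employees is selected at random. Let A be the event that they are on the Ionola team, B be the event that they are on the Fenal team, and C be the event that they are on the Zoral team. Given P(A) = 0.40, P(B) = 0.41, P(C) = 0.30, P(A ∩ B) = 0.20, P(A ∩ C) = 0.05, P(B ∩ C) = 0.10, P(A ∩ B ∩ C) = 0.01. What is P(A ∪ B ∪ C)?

P(A ∪ B ∪ C) = 0.40 + 0.41 + 0.30 − 0.20 − 0.05 − 0.10 + 0.01 = 0.77

0.77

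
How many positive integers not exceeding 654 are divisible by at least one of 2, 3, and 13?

453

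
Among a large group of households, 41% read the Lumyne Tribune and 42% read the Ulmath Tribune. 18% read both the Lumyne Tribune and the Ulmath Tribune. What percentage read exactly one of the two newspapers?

47%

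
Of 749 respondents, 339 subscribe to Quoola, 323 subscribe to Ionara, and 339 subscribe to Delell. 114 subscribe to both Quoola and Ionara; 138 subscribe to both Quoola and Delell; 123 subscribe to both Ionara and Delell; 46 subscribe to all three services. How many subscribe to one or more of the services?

672

Using inclusion–exclusion:
|union| = 339 + 323 + 339 − 114 − 138 − 123 + 46 = 672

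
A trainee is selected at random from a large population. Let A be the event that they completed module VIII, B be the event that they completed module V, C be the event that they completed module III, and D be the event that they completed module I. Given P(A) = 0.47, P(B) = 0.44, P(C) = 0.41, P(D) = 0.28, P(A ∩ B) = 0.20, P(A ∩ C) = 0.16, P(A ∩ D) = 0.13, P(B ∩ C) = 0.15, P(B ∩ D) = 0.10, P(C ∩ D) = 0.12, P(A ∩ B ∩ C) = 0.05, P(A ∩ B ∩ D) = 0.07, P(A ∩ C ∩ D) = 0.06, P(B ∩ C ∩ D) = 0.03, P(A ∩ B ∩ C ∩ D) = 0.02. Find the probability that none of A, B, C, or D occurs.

P(A ∪ B ∪ C ∪ D) = 0.47 + 0.44 + 0.41 + 0.28 − 0.20 − 0.16 − 0.13 − 0.15 − 0.10 − 0.12 + 0.05 + 0.07 + 0.06 + 0.03 − 0.02 = 0.93
P(none) = 1 − 0.93 = 0.07

0.07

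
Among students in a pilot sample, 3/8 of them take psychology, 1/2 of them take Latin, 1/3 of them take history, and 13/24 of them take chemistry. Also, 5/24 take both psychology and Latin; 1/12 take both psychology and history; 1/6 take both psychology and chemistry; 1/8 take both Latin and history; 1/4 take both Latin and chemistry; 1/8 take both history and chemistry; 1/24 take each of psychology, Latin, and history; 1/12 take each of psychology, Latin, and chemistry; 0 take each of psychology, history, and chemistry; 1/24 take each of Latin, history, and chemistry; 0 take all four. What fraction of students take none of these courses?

Inclusion–exclusion gives
P(at least one) = 3/8 + 1/2 + 1/3 + 13/24 − 5/24 − 1/12 − 1/6 − 1/8 − 1/4 − 1/8 + 1/24 + 1/12 + 0 + 1/24 − 0 = 23/24
P(none) = 1 − 23/24 = 1/24

1/24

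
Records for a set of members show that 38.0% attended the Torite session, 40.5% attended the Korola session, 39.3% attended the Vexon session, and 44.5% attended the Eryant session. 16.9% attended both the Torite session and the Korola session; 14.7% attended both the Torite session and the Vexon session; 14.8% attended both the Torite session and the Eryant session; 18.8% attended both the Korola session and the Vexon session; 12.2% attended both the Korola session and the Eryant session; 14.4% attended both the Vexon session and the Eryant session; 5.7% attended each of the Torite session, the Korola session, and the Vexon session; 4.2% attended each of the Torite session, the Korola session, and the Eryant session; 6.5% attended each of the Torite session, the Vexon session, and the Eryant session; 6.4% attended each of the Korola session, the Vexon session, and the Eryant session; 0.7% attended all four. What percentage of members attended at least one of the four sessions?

P(at least one) = 38.0 + 40.5 + 39.3 + 44.5 − 16.9 − 14.7 − 14.8 − 18.8 − 12.2 − 14.4 + 5.7 + 4.2 + 6.5 + 6.4 − 0.7 = 92.6%

92.6%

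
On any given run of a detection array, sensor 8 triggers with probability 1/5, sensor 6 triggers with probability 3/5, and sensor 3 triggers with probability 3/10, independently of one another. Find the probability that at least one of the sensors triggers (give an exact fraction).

97/125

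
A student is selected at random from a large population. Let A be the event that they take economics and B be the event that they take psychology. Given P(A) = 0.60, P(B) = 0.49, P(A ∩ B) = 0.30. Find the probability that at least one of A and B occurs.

0.79

By inclusion–exclusion:
P(A ∪ B) = 0.60 + 0.49 − 0.30 = 0.79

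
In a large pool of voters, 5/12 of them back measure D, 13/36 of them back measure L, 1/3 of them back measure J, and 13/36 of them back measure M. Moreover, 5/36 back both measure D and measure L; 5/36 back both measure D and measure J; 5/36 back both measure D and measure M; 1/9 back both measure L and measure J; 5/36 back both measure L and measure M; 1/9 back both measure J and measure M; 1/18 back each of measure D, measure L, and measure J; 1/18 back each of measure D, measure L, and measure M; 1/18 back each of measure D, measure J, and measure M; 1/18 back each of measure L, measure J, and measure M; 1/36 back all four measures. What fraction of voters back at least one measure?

8/9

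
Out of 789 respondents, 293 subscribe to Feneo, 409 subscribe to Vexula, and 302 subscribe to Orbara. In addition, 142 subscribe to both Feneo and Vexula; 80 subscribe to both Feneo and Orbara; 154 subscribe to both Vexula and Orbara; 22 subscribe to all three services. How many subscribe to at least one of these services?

650

N(≥1) = 293 + 409 + 302 − 142 − 80 − 154 + 22 = 650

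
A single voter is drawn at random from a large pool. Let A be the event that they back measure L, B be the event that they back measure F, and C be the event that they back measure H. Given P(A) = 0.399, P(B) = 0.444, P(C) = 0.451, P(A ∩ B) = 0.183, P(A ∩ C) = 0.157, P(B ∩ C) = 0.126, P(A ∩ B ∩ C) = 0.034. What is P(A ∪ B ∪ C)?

0.862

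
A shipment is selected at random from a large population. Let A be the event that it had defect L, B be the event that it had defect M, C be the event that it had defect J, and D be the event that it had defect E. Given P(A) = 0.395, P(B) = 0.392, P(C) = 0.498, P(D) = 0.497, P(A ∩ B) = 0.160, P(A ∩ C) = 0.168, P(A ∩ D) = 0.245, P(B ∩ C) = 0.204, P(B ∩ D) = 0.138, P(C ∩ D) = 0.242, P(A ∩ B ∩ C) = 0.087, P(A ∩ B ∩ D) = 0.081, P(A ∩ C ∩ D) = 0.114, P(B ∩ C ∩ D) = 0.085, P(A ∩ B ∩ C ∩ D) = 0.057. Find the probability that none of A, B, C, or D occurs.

Inclusion–exclusion gives
P(A ∪ B ∪ C ∪ D) = 0.395 + 0.392 + 0.498 + 0.497 − 0.160 − 0.168 − 0.245 − 0.204 − 0.138 − 0.242 + 0.087 + 0.081 + 0.114 + 0.085 − 0.057 = 0.935
P(none) = 1 − 0.935 = 0.065

0.065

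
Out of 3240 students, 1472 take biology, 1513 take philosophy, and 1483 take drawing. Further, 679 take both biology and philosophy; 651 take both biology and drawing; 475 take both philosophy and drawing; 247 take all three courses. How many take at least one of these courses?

|union| = 1472 + 1513 + 1483 − 679 − 651 − 475 + 247 = 2910

2910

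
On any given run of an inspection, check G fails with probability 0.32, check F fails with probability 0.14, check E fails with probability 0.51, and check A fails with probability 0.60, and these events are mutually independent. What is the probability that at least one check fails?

0.8853792

P(none) = (1 − 0.32) × (1 − 0.14) × (1 − 0.51) × (1 − 0.60) = 0.68 × 0.86 × 0.49 × 0.40 = 0.1146208
P(at least one) = 1 − 0.1146208 = 0.8853792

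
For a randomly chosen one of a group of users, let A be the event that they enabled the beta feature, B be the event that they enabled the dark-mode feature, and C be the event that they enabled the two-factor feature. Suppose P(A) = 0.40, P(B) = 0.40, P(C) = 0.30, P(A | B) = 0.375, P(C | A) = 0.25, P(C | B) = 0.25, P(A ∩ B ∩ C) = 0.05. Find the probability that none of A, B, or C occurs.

0.20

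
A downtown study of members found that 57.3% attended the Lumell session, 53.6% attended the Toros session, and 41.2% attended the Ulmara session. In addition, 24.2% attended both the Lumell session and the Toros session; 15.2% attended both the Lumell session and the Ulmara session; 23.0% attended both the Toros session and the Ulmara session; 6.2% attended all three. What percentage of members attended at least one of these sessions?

By inclusion–exclusion:
P(union) = 57.3 + 53.6 + 41.2 − 24.2 − 15.2 − 23.0 + 6.2 = 95.9%

95.9%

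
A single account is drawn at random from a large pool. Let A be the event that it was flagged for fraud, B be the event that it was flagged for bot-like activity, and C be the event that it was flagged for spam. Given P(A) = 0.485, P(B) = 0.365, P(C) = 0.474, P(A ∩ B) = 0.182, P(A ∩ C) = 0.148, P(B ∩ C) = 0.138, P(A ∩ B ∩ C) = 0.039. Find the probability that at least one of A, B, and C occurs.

0.895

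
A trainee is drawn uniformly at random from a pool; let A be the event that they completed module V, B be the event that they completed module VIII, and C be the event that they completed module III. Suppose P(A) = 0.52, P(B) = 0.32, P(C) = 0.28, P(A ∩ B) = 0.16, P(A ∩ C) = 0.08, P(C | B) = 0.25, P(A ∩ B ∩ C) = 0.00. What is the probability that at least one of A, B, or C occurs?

P(B ∩ C) = P(B)·P(C|B) = 0.32 × 0.25 = 0.08
By inclusion–exclusion:
P(A ∪ B ∪ C) = 0.52 + 0.32 + 0.28 − 0.16 − 0.08 − 0.08 + 0.00 = 0.80

0.80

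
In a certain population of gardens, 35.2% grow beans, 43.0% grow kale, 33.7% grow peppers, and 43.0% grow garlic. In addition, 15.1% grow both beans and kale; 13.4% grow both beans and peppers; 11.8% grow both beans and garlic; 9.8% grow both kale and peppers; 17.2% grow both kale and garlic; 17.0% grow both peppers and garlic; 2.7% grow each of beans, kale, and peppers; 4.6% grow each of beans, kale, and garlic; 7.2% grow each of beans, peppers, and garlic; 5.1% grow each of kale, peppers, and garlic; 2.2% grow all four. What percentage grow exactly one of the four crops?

Using the inclusion–exclusion count for exactly one event:
P(exactly one) = 35.2 + 43.0 + 33.7 + 43.0 − 2·15.1 − 2·13.4 − 2·11.8 − 2·9.8 − 2·17.2 − 2·17.0 + 3·2.7 + 3·4.6 + 3·7.2 + 3·5.1 − 4·2.2 = 36.3%

36.3%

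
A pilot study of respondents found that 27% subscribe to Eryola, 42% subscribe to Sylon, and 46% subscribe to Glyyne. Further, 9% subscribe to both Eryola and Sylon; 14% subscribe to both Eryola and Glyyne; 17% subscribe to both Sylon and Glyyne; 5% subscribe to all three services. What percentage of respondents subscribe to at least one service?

80%

P(union) = 27 + 42 + 46 − 9 − 14 − 17 + 5 = 80%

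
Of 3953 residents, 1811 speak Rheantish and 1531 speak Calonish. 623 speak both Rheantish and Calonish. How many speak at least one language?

N(≥1) = 1811 + 1531 − 623 = 2719

2719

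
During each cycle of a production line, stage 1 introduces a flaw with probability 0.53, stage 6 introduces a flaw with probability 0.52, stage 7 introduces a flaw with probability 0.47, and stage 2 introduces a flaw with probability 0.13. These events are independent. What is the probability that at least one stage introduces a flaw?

0.89597584

Independence gives P(none) = ∏(1 − pᵢ).
P(none) = (1 − 0.53) × (1 − 0.52) × (1 − 0.47) × (1 − 0.13) = 0.47 × 0.48 × 0.53 × 0.87 = 0.10402416
P(at least one) = 1 − 0.10402416 = 0.89597584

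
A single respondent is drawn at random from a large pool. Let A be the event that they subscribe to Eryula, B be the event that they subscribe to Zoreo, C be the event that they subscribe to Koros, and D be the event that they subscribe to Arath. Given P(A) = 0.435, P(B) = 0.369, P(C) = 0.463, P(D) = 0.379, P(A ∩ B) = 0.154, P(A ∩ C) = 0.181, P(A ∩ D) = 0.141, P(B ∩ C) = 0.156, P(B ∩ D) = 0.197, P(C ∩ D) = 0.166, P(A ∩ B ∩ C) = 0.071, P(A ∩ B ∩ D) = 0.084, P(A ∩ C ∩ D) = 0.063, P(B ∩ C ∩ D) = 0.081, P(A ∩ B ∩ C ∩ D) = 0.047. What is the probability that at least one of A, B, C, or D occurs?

0.903

Using inclusion–exclusion:
P(A ∪ B ∪ C ∪ D) = 0.435 + 0.369 + 0.463 + 0.379 − 0.154 − 0.181 − 0.141 − 0.156 − 0.197 − 0.166 + 0.071 + 0.084 + 0.063 + 0.081 − 0.047 = 0.903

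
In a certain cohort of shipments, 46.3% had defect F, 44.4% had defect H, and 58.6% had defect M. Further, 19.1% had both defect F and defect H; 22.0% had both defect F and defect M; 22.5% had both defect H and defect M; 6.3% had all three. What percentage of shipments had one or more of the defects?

P(union) = 46.3 + 44.4 + 58.6 − 19.1 − 22.0 − 22.5 + 6.3 = 92.0%

92.0%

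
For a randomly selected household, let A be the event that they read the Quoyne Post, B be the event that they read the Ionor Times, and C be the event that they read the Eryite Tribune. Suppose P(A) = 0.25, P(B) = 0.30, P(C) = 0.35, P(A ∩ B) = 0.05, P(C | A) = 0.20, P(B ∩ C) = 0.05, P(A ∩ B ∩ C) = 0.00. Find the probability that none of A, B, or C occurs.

0.25

P(A ∩ C) = P(A)·P(C|A) = 0.25 × 0.20 = 0.05
Apply inclusion-exclusion:
P(A ∪ B ∪ C) = 0.25 + 0.30 + 0.35 − 0.05 − 0.05 − 0.05 + 0.00 = 0.75
P(none) = 1 − 0.75 = 0.25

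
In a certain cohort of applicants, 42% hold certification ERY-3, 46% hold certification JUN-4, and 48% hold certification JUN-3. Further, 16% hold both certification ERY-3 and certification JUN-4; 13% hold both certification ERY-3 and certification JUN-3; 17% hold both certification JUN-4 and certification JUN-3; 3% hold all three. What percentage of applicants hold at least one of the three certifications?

93%

P(union) = 42 + 46 + 48 − 16 − 13 − 17 + 3 = 93%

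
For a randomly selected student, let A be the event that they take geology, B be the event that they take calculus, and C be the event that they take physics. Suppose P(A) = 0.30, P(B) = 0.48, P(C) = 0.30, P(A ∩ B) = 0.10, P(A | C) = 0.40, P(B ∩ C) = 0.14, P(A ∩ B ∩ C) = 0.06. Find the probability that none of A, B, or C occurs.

0.22

P(A ∩ C) = P(C)·P(A|C) = 0.30 × 0.40 = 0.12
P(A ∪ B ∪ C) = 0.30 + 0.48 + 0.30 − 0.10 − 0.12 − 0.14 + 0.06 = 0.78
P(none) = 1 − 0.78 = 0.22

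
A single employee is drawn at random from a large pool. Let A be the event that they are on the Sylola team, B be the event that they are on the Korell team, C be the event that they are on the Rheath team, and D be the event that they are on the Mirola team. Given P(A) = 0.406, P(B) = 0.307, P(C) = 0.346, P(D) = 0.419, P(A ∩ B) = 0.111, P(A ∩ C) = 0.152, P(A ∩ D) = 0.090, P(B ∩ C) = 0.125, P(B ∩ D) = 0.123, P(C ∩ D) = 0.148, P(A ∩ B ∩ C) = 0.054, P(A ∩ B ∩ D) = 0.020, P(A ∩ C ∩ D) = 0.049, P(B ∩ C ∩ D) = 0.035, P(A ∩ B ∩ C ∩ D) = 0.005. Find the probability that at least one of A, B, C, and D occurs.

P(A ∪ B ∪ C ∪ D) = 0.406 + 0.307 + 0.346 + 0.419 − 0.111 − 0.152 − 0.090 − 0.125 − 0.123 − 0.148 + 0.054 + 0.020 + 0.049 + 0.035 − 0.005 = 0.882

0.882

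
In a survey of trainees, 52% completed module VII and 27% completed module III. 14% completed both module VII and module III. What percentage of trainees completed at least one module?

P(at least one) = 52 + 27 − 14 = 65%

65%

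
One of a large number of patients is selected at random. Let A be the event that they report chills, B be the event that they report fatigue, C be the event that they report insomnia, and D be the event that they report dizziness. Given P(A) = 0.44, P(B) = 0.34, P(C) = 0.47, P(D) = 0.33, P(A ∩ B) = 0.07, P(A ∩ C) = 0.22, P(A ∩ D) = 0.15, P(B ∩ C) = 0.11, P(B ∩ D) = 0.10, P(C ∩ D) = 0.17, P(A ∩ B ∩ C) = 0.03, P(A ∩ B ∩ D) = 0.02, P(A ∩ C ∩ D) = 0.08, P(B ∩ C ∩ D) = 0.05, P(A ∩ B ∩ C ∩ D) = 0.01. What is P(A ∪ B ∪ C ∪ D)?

0.93

P(A ∪ B ∪ C ∪ D) = 0.44 + 0.34 + 0.47 + 0.33 − 0.07 − 0.22 − 0.15 − 0.11 − 0.10 − 0.17 + 0.03 + 0.02 + 0.08 + 0.05 − 0.01 = 0.93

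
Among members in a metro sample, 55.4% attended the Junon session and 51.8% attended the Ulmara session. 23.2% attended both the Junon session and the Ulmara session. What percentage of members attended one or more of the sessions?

84.0%

P(at least one) = 55.4 + 51.8 − 23.2 = 84.0%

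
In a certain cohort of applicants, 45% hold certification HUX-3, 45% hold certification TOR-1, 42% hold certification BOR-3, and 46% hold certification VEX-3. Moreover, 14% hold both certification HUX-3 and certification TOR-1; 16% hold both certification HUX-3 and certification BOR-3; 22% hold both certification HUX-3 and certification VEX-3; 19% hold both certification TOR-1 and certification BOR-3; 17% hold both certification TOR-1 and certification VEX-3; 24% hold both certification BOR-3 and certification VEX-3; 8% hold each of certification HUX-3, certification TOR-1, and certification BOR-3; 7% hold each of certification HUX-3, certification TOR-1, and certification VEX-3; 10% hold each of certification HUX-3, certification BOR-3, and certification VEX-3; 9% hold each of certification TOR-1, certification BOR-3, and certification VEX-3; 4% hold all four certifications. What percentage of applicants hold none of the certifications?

4%

Apply inclusion-exclusion:
P(≥1) = 45 + 45 + 42 + 46 − 14 − 16 − 22 − 19 − 17 − 24 + 8 + 7 + 10 + 9 − 4 = 96%
P(none) = 100% − 96% = 4%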